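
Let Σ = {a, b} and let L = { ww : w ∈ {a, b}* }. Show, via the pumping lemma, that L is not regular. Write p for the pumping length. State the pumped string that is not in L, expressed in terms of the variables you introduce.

a^{p+k} b^p a^p b^p

Toward a contradiction, assume L is regular with pumping length p.
Take w = a^p b^p a^p b^p = uu where u = a^pb^p; then w ∈ L and |w| = 4p ≥ p.
By the pumping lemma, w = xyz with |xy| ≤ p and y is nonempty.
Since the first p symbols of w are all a's and |xy| ≤ p, y lies entirely in the leading a-block: y = a^k for some k with 1 ≤ k ≤ p.
Pump with i = 2: xy^2z = a^{p+k} b^p a^p b^p, of length 4p+k. Suppose this equals vv. The string starts with a and ends with b, so v does too; thus the boundary between the two copies of v is a b→a transition. There is exactly one such transition, at position 2p+k, so |v| = 2p+k and |vv| = 4p+2k ≠ 4p+k since k ≥ 1. So xy^2z ∉ L.
This contradicts the pumping lemma, so L is not regular.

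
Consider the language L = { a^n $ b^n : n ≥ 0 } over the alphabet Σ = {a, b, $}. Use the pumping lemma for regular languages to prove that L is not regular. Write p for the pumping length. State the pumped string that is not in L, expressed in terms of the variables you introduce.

a^{p+k} $ b^p

Assume L is regular. Let p be the pumping length given by the pumping lemma.
Take w = a^p $ b^p ∈ L with |w| = 2p+1 ≥ p.
By the pumping lemma, w = xyz with |xy| ≤ p and y is nonempty.
Because |xy| ≤ p and w begins with p copies of a, we have y = a^k with 1 ≤ k ≤ p.
Pump with i = 2: xy^2z = a^{p+k} $ b^p, which would require p+k = p. But k ≥ 1, so xy^2z ∉ L.
This contradicts the pumping lemma, so L is not regular.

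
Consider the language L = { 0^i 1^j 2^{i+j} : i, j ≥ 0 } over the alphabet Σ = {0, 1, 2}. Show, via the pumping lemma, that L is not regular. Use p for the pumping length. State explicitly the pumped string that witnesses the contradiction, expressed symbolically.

Assume L is regular; let p be its pumping constant.
Take w = 0^p 1^p 2^{2p} ∈ L (with i=j=p, i+j=2p), |w| = 4p ≥ p.
The pumping lemma gives a decomposition w = xyz where |xy| ≤ p and |y| > 0.
The first p characters of w are 0's, so xy (and hence y) consists only of 0's. Write y = 0^k, 1 ≤ k ≤ p.
Consider xy^2z = 0^{p+k} 1^p 2^{2p}. Now the 0- and 1-counts sum to 2p+k, but the 2-count is 2p ≠ 2p+k. So xy^2z ∉ L.
This contradicts the pumping lemma, so L is not regular.

0^{p+k} 1^p 2^{2p}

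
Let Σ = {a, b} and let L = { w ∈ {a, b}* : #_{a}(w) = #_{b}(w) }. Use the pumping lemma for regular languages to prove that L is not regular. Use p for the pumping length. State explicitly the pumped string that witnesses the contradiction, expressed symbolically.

Toward a contradiction, assume L is regular with pumping length p.
Choose w = a^p b^p ∈ L with |w| = 2p ≥ p.
By the pumping lemma, w = xyz with |xy| ≤ p and |y| > 0.
Since the first p symbols of w are all a's and |xy| ≤ p, y lies entirely in the leading a-block: y = a^k for some k with 1 ≤ k ≤ p.
Pump with i = 2: xy^2z = a^{p+k} b^p has p+k occurrences of a but only p of b. Since k ≥ 1 the counts differ, so xy^2z ∉ L.
This contradicts the pumping lemma, so L is not regular.

a^{p+k} b^p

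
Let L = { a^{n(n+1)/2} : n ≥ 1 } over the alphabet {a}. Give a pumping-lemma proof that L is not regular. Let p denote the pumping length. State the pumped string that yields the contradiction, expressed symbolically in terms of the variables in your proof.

Assume L is regular. Let p be the pumping length given by the pumping lemma.
Take w = a^{p(p+1)/2} ∈ L with |w| = p(p+1)/2 ≥ p.
By the pumping lemma, w = xyz with |xy| ≤ p and y is nonempty.
Then y = a^k for some k with 1 ≤ k ≤ p.
Pump with i = 2: xy^2z = a^{p(p+1)/2+k}. Since 1 ≤ k ≤ p, p(p+1)/2 < p(p+1)/2+k ≤ p(p+1)/2+p < (p+1)(p+2)/2, so p(p+1)/2+k is strictly between consecutive triangular numbers. So xy^2z ∉ L.
This contradicts the pumping lemma, so L is not regular.

a^{p(p+1)/2+k}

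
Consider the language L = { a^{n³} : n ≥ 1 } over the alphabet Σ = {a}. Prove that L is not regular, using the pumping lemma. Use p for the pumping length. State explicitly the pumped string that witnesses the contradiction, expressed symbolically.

Toward a contradiction, assume L is regular with pumping length p.
Take w = a^{p³} ∈ L with |w| = p³ ≥ p.
Write w = xyz as guaranteed by the lemma, with |xy| ≤ p and |y| > 0.
Then y = a^k for some k with 1 ≤ k ≤ p.
Pump with i = 2: xy^2z = a^{p³+k}. Since 1 ≤ k ≤ p, p³ < p³+k ≤ p³+p < p³+3p²+3p+1 = (p+1)³, so p³+k is not a perfect cube. So xy^2z ∉ L.
This is a contradiction; hence L is not regular.

a^{p³+k}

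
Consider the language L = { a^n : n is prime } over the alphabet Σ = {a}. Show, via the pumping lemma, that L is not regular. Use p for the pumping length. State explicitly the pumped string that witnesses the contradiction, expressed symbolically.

a^{q(1+k)}

Assume L is regular; let p be its pumping constant.
Let q be a prime with q ≥ p+2 (infinitely many primes exist), and take w = a^q ∈ L with |w| = q ≥ p.
Write w = xyz as guaranteed by the lemma, with |xy| ≤ p and |y| ≥ 1.
Then y = a^k for some k with 1 ≤ k ≤ p.
Since 1 ≤ k ≤ p, |xz| = q-k. Pump with i = q+1: |xy^{q+1}z| = (q-k)+(q+1)k = q+qk = q(1+k), which is composite (both factors ≥ 2). So xy^{q+1}z = a^{q(1+k)} ∉ L.
This is a contradiction; hence L is not regular.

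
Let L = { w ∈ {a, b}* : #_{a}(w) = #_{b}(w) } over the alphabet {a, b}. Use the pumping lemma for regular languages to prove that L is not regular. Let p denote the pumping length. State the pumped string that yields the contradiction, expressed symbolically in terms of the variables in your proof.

Assume L is regular; let p be its pumping constant.
Choose w = a^p b^p ∈ L with |w| = 2p ≥ p.
The pumping lemma gives a decomposition w = xyz where |xy| ≤ p and |y| > 0.
Since the first p symbols of w are all a's and |xy| ≤ p, y lies entirely in the leading a-block: y = a^k for some k with 1 ≤ k ≤ p.
Pump with i = 2: xy^2z = a^{p+k} b^p has p+k occurrences of a but only p of b. Since k ≥ 1 the counts differ, so xy^2z ∉ L.
Contradiction. Therefore L is not regular.

a^{p+k} b^p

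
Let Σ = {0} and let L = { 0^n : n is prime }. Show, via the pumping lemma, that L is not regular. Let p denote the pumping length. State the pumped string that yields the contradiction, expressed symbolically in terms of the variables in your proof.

Assume L is regular; let p be its pumping constant.
Let q be a prime with q ≥ p+2 (infinitely many primes exist), and take w = 0^q ∈ L with |w| = q ≥ p.
By the pumping lemma, w = xyz with |xy| ≤ p and |y| ≥ 1.
Then y = 0^k for some k with 1 ≤ k ≤ p.
Since 1 ≤ k ≤ p, |xz| = q-k. Pump with i = q+1: |xy^{q+1}z| = (q-k)+(q+1)k = q+qk = q(1+k), which is composite (both factors ≥ 2). So xy^{q+1}z = 0^{q(1+k)} ∉ L.
Contradiction. Therefore L is not regular.

0^{q(1+k)}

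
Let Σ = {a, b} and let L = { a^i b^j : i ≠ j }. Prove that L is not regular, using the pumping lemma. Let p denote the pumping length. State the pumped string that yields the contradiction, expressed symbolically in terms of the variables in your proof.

a^{p+p!} b^{p+p!}

Suppose for contradiction that L is regular, and let p be the pumping length.
Choose w = a^p b^{p+p!}. Since p ≠ p+p!, w ∈ L; and |w| ≥ p.
The pumping lemma gives a decomposition w = xyz where |xy| ≤ p and y is nonempty.
The first p characters of w are a's, so xy (and hence y) consists only of a's. Write y = a^k, 1 ≤ k ≤ p.
Since 1 ≤ k ≤ p, k divides p!; set t = 1 + p!/k. Then xy^t z has p + (p!/k)·k = p + p! copies of a. Now the a-count equals the b-count, so i ≠ j fails. So xy^t z = a^{p+p!} b^{p+p!} ∉ L.
This is a contradiction; hence L is not regular.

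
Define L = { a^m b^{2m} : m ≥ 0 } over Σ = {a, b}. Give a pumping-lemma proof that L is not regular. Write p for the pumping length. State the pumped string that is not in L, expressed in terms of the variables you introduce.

Assume L is regular. Let p be the pumping length given by the pumping lemma.
Choose w = a^p b^{2p}, which is in L with |w| = 3p ≥ p.
Write w = xyz as guaranteed by the lemma, with |xy| ≤ p and |y| > 0.
Since the first p symbols of w are all a's and |xy| ≤ p, y lies entirely in the leading a-block: y = a^k for some k with 1 ≤ k ≤ p.
Pump with i = 2: xy^2z = a^{p+k} b^{2p}. For this to lie in L we would need 2p = 2(p+k), which forces k = 0. But k ≥ 1, so xy^2z ∉ L.
This is a contradiction; hence L is not regular.

a^{p+k} b^{2p}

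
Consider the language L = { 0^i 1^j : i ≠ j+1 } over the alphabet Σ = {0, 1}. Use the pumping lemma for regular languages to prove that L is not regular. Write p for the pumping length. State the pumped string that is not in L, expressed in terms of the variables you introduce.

Toward a contradiction, assume L is regular with pumping length p.
Choose w = 0^p 1^{p+p!-1}. Since p ≠ (p+p!-1)+1 = p+p!, w ∈ L; and |w| ≥ p.
The pumping lemma gives a decomposition w = xyz where |xy| ≤ p and y is nonempty.
Because |xy| ≤ p and w begins with p copies of 0, we have y = 0^k with 1 ≤ k ≤ p.
Since 1 ≤ k ≤ p, k divides p!; set t = 1 + p!/k. Then xy^t z has p + (p!/k)·k = p + p! copies of 0. Now the 0-count is p+p! and (1-count)+1 = (p+p!-1)+1 = p+p!, so i ≠ j+1 fails. So xy^t z = 0^{p+p!} 1^{p+p!-1} ∉ L.
Contradiction. Therefore L is not regular.

0^{p+p!} 1^{p+p!-1}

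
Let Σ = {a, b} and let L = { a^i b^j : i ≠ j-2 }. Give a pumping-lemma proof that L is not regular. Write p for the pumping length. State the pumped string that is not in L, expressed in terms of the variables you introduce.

a^{p+p!} b^{p+p!+2}

Toward a contradiction, assume L is regular with pumping length p.
Choose w = a^p b^{p+p!+2}. Since p ≠ (p+p!+2)-2 = p+p!, w ∈ L; and |w| ≥ p.
The pumping lemma gives a decomposition w = xyz where |xy| ≤ p and |y| > 0.
The first p characters of w are a's, so xy (and hence y) consists only of a's. Write y = a^k, 1 ≤ k ≤ p.
Since 1 ≤ k ≤ p, k divides p!; set t = 1 + p!/k. Then xy^t z has p + (p!/k)·k = p + p! copies of a. Now the a-count is p+p! and (b-count)-2 = (p+p!+2)-2 = p+p!, so i ≠ j-2 fails. So xy^t z = a^{p+p!} b^{p+p!+2} ∉ L.
This contradicts the pumping lemma, so L is not regular.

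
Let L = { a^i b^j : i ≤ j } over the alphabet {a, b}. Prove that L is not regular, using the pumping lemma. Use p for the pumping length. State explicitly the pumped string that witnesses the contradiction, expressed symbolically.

Suppose for contradiction that L is regular, and let p be the pumping length.
Choose w = a^p b^p ∈ L, with |w| = 2p ≥ p.
The pumping lemma gives a decomposition w = xyz where |xy| ≤ p and y is nonempty.
Since the first p symbols of w are all a's and |xy| ≤ p, y lies entirely in the leading a-block: y = a^k for some k with 1 ≤ k ≤ p.
Consider xy^2z = a^{p+k} b^p. Since k ≥ 1, the a-count p+k exceeds the b-count p, so i ≤ j fails; thus xy^2z ∉ L.
Contradiction. Therefore L is not regular.

a^{p+k} b^p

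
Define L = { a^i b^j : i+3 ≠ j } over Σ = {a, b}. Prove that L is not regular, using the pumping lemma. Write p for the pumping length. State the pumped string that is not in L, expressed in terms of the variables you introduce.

a^{p+p!} b^{p+p!+3}

Assume L is regular. Let p be the pumping length given by the pumping lemma.
Choose w = a^p b^{p+p!+3}. Since p ≠ (p+p!+3)-3 = p+p!, w ∈ L; and |w| ≥ p.
Write w = xyz as guaranteed by the lemma, with |xy| ≤ p and |y| > 0.
The first p characters of w are a's, so xy (and hence y) consists only of a's. Write y = a^k, 1 ≤ k ≤ p.
Since 1 ≤ k ≤ p, k divides p!; set t = 1 + p!/k. Then xy^t z has p + (p!/k)·k = p + p! copies of a. Now the a-count is p+p! and (b-count)-3 = (p+p!+3)-3 = p+p!, so i+3 ≠ j fails. So xy^t z = a^{p+p!} b^{p+p!+3} ∉ L.
Contradiction. Therefore L is not regular.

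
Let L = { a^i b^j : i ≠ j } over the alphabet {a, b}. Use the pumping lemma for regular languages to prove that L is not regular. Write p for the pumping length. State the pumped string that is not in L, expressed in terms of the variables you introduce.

Toward a contradiction, assume L is regular with pumping length p.
Choose w = a^p b^{p+p!}. Since p ≠ p+p!, w ∈ L; and |w| ≥ p.
By the pumping lemma, w = xyz with |xy| ≤ p and |y| > 0.
The first p characters of w are a's, so xy (and hence y) consists only of a's. Write y = a^k, 1 ≤ k ≤ p.
Since 1 ≤ k ≤ p, k divides p!; set t = 1 + p!/k. Then xy^t z has p + (p!/k)·k = p + p! copies of a. Now the a-count equals the b-count, so i ≠ j fails. So xy^t z = a^{p+p!} b^{p+p!} ∉ L.
Contradiction. Therefore L is not regular.

a^{p+p!} b^{p+p!}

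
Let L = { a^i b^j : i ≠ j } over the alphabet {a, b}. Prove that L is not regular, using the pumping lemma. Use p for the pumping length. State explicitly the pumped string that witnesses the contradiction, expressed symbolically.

a^{p+p!} b^{p+p!}

Assume L is regular; let p be its pumping constant.
Choose w = a^p b^{p+p!}. Since p ≠ p+p!, w ∈ L; and |w| ≥ p.
Write w = xyz as guaranteed by the lemma, with |xy| ≤ p and y is nonempty.
Since the first p symbols of w are all a's and |xy| ≤ p, y lies entirely in the leading a-block: y = a^k for some k with 1 ≤ k ≤ p.
Since 1 ≤ k ≤ p, k divides p!; set t = 1 + p!/k. Then xy^t z has p + (p!/k)·k = p + p! copies of a. Now the a-count equals the b-count, so i ≠ j fails. So xy^t z = a^{p+p!} b^{p+p!} ∉ L.
This contradicts the pumping lemma, so L is not regular.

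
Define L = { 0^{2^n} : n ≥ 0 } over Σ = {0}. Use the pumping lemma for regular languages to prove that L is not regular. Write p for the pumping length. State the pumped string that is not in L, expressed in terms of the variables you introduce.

0^{2^p+k}

Toward a contradiction, assume L is regular with pumping length p.
Take w = 0^{2^p} ∈ L with |w| = 2^p ≥ p.
By the pumping lemma, w = xyz with |xy| ≤ p and |y| > 0.
Then y = 0^k for some k with 1 ≤ k ≤ p.
Pump with i = 2: xy^2z = 0^{2^p+k}. Since 1 ≤ k ≤ p < 2^p, we have 2^p < 2^p+k < 2^{p+1}, so 2^p+k is not a power of 2. So xy^2z ∉ L.
This contradicts the pumping lemma, so L is not regular.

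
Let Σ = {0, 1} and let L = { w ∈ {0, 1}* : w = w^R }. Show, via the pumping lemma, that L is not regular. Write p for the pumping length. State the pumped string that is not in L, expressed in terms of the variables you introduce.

0^{p+k} 1 0^p

Suppose for contradiction that L is regular, and let p be the pumping length.
Take w = 0^p 1 0^p, a palindrome of length 2p+1 ≥ p.
By the pumping lemma, w = xyz with |xy| ≤ p and |y| > 0.
Because |xy| ≤ p and w begins with p copies of 0, we have y = 0^k with 1 ≤ k ≤ p.
Pump with i = 2: xy^2z = 0^{p+k} 1 0^p. Its reverse is 0^p 1 0^{p+k}, which differs from xy^2z since k ≥ 1. So xy^2z is not a palindrome and xy^2z ∉ L.
Contradiction. Therefore L is not regular.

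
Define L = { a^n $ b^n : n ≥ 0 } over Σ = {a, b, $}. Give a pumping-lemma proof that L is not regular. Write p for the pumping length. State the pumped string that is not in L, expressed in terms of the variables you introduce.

Suppose for contradiction that L is regular, and let p be the pumping length.
Take w = a^p $ b^p ∈ L with |w| = 2p+1 ≥ p.
Write w = xyz as guaranteed by the lemma, with |xy| ≤ p and y is nonempty.
Since the first p symbols of w are all a's and |xy| ≤ p, y lies entirely in the leading a-block: y = a^k for some k with 1 ≤ k ≤ p.
Pump with i = 2: xy^2z = a^{p+k} $ b^p, which would require p+k = p. But k ≥ 1, so xy^2z ∉ L.
Contradiction. Therefore L is not regular.

a^{p+k} $ b^p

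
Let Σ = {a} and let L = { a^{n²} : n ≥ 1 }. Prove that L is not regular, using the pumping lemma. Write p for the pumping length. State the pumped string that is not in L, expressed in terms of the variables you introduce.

a^{p²+k}

Toward a contradiction, assume L is regular with pumping length p.
Take w = a^{p²} ∈ L with |w| = p² ≥ p.
Write w = xyz as guaranteed by the lemma, with |xy| ≤ p and |y| > 0.
Then y = a^k for some k with 1 ≤ k ≤ p.
Pump with i = 2: xy^2z = a^{p²+k}. Since 1 ≤ k ≤ p, p² < p²+k ≤ p²+p < (p+1)², so p²+k lies strictly between consecutive squares and is not a perfect square. So xy^2z ∉ L.
Contradiction. Therefore L is not regular.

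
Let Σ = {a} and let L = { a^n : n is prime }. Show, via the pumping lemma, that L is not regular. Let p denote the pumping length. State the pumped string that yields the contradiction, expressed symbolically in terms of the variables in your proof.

Assume L is regular. Let p be the pumping length given by the pumping lemma.
Let q be a prime with q ≥ p+2 (infinitely many primes exist), and take w = a^q ∈ L with |w| = q ≥ p.
The pumping lemma gives a decomposition w = xyz where |xy| ≤ p and |y| > 0.
Then y = a^k for some k with 1 ≤ k ≤ p.
Since 1 ≤ k ≤ p, |xz| = q-k. Pump with i = q+1: |xy^{q+1}z| = (q-k)+(q+1)k = q+qk = q(1+k), which is composite (both factors ≥ 2). So xy^{q+1}z = a^{q(1+k)} ∉ L.
Contradiction. Therefore L is not regular.

a^{q(1+k)}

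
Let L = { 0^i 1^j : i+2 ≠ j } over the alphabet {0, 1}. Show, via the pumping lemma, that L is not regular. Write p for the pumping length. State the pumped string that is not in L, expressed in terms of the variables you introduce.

0^{p+p!} 1^{p+p!+2}

Assume L is regular. Let p be the pumping length given by the pumping lemma.
Choose w = 0^p 1^{p+p!+2}. Since p ≠ (p+p!+2)-2 = p+p!, w ∈ L; and |w| ≥ p.
The pumping lemma gives a decomposition w = xyz where |xy| ≤ p and |y| > 0.
Since the first p symbols of w are all 0's and |xy| ≤ p, y lies entirely in the leading 0-block: y = 0^k for some k with 1 ≤ k ≤ p.
Since 1 ≤ k ≤ p, k divides p!; set t = 1 + p!/k. Then xy^t z has p + (p!/k)·k = p + p! copies of 0. Now the 0-count is p+p! and (1-count)-2 = (p+p!+2)-2 = p+p!, so i+2 ≠ j fails. So xy^t z = 0^{p+p!} 1^{p+p!+2} ∉ L.
This contradicts the pumping lemma, so L is not regular.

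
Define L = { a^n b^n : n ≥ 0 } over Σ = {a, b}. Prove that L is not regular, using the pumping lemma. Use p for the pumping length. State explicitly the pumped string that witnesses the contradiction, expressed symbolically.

a^{p+k} b^p

Assume L is regular; let p be its pumping constant.
Choose w = a^p b^p, which is in L with |w| = 2p ≥ p.
Write w = xyz as guaranteed by the lemma, with |xy| ≤ p and y is nonempty.
Since the first p symbols of w are all a's and |xy| ≤ p, y lies entirely in the leading a-block: y = a^k for some k with 1 ≤ k ≤ p.
Pump with i = 2: xy^2z = a^{p+k} b^p. For this to lie in L we would need p = p+k, which forces k = 0. But k ≥ 1, so xy^2z ∉ L.
This contradicts the pumping lemma, so L is not regular.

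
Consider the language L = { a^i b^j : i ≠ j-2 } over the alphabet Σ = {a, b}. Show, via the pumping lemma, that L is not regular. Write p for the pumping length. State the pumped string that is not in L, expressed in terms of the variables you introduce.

a^{p+p!} b^{p+p!+2}

Assume L is regular. Let p be the pumping length given by the pumping lemma.
Choose w = a^p b^{p+p!+2}. Since p ≠ (p+p!+2)-2 = p+p!, w ∈ L; and |w| ≥ p.
The pumping lemma gives a decomposition w = xyz where |xy| ≤ p and |y| ≥ 1.
Because |xy| ≤ p and w begins with p copies of a, we have y = a^k with 1 ≤ k ≤ p.
Since 1 ≤ k ≤ p, k divides p!; set t = 1 + p!/k. Then xy^t z has p + (p!/k)·k = p + p! copies of a. Now the a-count is p+p! and (b-count)-2 = (p+p!+2)-2 = p+p!, so i ≠ j-2 fails. So xy^t z = a^{p+p!} b^{p+p!+2} ∉ L.
This contradicts the pumping lemma, so L is not regular.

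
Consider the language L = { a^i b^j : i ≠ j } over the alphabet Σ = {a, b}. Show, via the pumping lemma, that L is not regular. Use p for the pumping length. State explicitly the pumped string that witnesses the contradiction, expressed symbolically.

Assume L is regular; let p be its pumping constant.
Choose w = a^p b^{p+p!}. Since p ≠ p+p!, w ∈ L; and |w| ≥ p.
By the pumping lemma, w = xyz with |xy| ≤ p and |y| ≥ 1.
Because |xy| ≤ p and w begins with p copies of a, we have y = a^k with 1 ≤ k ≤ p.
Since 1 ≤ k ≤ p, k divides p!; set t = 1 + p!/k. Then xy^t z has p + (p!/k)·k = p + p! copies of a. Now the a-count equals the b-count, so i ≠ j fails. So xy^t z = a^{p+p!} b^{p+p!} ∉ L.
This contradicts the pumping lemma, so L is not regular.

a^{p+p!} b^{p+p!}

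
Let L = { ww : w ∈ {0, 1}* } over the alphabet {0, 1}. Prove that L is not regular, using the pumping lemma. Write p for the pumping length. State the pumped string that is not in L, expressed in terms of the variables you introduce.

0^{p+k} 1^p 0^p 1^p

Suppose for contradiction that L is regular, and let p be the pumping length.
Take w = 0^p 1^p 0^p 1^p = uu where u = 0^p1^p; then w ∈ L and |w| = 4p ≥ p.
The pumping lemma gives a decomposition w = xyz where |xy| ≤ p and y is nonempty.
Since the first p symbols of w are all 0's and |xy| ≤ p, y lies entirely in the leading 0-block: y = 0^k for some k with 1 ≤ k ≤ p.
Pump with i = 2: xy^2z = 0^{p+k} 1^p 0^p 1^p, of length 4p+k. Suppose this equals vv. The string starts with 0 and ends with 1, so v does too; thus the boundary between the two copies of v is a 1→0 transition. There is exactly one such transition, at position 2p+k, so |v| = 2p+k and |vv| = 4p+2k ≠ 4p+k since k ≥ 1. So xy^2z ∉ L.
Contradiction. Therefore L is not regular.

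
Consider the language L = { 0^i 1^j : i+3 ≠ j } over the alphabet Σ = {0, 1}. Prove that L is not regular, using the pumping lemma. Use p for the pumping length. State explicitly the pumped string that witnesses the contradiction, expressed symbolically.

Suppose for contradiction that L is regular, and let p be the pumping length.
Choose w = 0^p 1^{p+p!+3}. Since p ≠ (p+p!+3)-3 = p+p!, w ∈ L; and |w| ≥ p.
By the pumping lemma, w = xyz with |xy| ≤ p and |y| ≥ 1.
Because |xy| ≤ p and w begins with p copies of 0, we have y = 0^k with 1 ≤ k ≤ p.
Since 1 ≤ k ≤ p, k divides p!; set t = 1 + p!/k. Then xy^t z has p + (p!/k)·k = p + p! copies of 0. Now the 0-count is p+p! and (1-count)-3 = (p+p!+3)-3 = p+p!, so i+3 ≠ j fails. So xy^t z = 0^{p+p!} 1^{p+p!+3} ∉ L.
Contradiction. Therefore L is not regular.

0^{p+p!} 1^{p+p!+3}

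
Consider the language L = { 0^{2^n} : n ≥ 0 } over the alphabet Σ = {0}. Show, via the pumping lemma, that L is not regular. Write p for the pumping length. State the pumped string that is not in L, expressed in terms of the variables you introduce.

Suppose for contradiction that L is regular, and let p be the pumping length.
Take w = 0^{2^p} ∈ L with |w| = 2^p ≥ p.
Write w = xyz as guaranteed by the lemma, with |xy| ≤ p and |y| > 0.
Then y = 0^k for some k with 1 ≤ k ≤ p.
Pump with i = 2: xy^2z = 0^{2^p+k}. Since 1 ≤ k ≤ p < 2^p, we have 2^p < 2^p+k < 2^{p+1}, so 2^p+k is not a power of 2. So xy^2z ∉ L.
This contradicts the pumping lemma, so L is not regular.

0^{2^p+k}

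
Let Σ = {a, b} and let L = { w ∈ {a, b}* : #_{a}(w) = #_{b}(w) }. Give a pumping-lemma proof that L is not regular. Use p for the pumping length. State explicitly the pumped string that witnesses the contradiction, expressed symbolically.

Suppose for contradiction that L is regular, and let p be the pumping length.
Choose w = a^p b^p ∈ L with |w| = 2p ≥ p.
The pumping lemma gives a decomposition w = xyz where |xy| ≤ p and y is nonempty.
Because |xy| ≤ p and w begins with p copies of a, we have y = a^k with 1 ≤ k ≤ p.
Pump with i = 2: xy^2z = a^{p+k} b^p has p+k occurrences of a but only p of b. Since k ≥ 1 the counts differ, so xy^2z ∉ L.
Contradiction. Therefore L is not regular.

a^{p+k} b^p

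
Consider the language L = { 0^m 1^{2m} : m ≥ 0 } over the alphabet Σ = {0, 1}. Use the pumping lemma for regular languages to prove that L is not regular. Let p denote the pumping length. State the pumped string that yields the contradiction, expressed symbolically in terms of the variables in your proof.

Assume L is regular. Let p be the pumping length given by the pumping lemma.
Let w = 0^p 1^{2p} ∈ L; note |w| = 3p ≥ p.
By the pumping lemma, w = xyz with |xy| ≤ p and |y| > 0.
The first p characters of w are 0's, so xy (and hence y) consists only of 0's. Write y = 0^k, 1 ≤ k ≤ p.
Pump with i = 2: xy^2z = 0^{p+k} 1^{2p}. For this to lie in L we would need 2p = 2(p+k), which forces k = 0. But k ≥ 1, so xy^2z ∉ L.
Contradiction. Therefore L is not regular.

0^{p+k} 1^{2p}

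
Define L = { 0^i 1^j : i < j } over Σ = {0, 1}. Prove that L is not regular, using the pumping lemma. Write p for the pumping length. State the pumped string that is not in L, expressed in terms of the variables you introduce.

0^{p+k} 1^{p+1}

Toward a contradiction, assume L is regular with pumping length p.
Choose w = 0^p 1^{p+1} ∈ L, with |w| = 2p+1 ≥ p.
The pumping lemma gives a decomposition w = xyz where |xy| ≤ p and |y| > 0.
Since the first p symbols of w are all 0's and |xy| ≤ p, y lies entirely in the leading 0-block: y = 0^k for some k with 1 ≤ k ≤ p.
Consider xy^2z = 0^{p+k} 1^{p+1}. Since k ≥ 1, the 0-count p+k is at least p+1, so i < j fails; thus xy^2z ∉ L.
Contradiction. Therefore L is not regular.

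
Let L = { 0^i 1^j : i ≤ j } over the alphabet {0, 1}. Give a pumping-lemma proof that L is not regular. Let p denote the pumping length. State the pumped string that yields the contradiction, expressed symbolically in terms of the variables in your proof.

Suppose for contradiction that L is regular, and let p be the pumping length.
Choose w = 0^p 1^p ∈ L, with |w| = 2p ≥ p.
The pumping lemma gives a decomposition w = xyz where |xy| ≤ p and |y| > 0.
Because |xy| ≤ p and w begins with p copies of 0, we have y = 0^k with 1 ≤ k ≤ p.
Consider xy^2z = 0^{p+k} 1^p. Since k ≥ 1, the 0-count p+k exceeds the 1-count p, so i ≤ j fails; thus xy^2z ∉ L.
This contradicts the pumping lemma, so L is not regular.

0^{p+k} 1^p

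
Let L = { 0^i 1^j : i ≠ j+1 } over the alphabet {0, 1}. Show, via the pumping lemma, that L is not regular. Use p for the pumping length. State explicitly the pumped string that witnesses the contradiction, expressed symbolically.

Toward a contradiction, assume L is regular with pumping length p.
Choose w = 0^p 1^{p+p!-1}. Since p ≠ (p+p!-1)+1 = p+p!, w ∈ L; and |w| ≥ p.
Write w = xyz as guaranteed by the lemma, with |xy| ≤ p and |y| ≥ 1.
Since the first p symbols of w are all 0's and |xy| ≤ p, y lies entirely in the leading 0-block: y = 0^k for some k with 1 ≤ k ≤ p.
Since 1 ≤ k ≤ p, k divides p!; set t = 1 + p!/k. Then xy^t z has p + (p!/k)·k = p + p! copies of 0. Now the 0-count is p+p! and (1-count)+1 = (p+p!-1)+1 = p+p!, so i ≠ j+1 fails. So xy^t z = 0^{p+p!} 1^{p+p!-1} ∉ L.
Contradiction. Therefore L is not regular.

0^{p+p!} 1^{p+p!-1}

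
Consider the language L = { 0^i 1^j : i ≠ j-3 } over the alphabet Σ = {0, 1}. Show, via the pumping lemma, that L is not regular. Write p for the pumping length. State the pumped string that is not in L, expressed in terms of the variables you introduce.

0^{p+p!} 1^{p+p!+3}

Toward a contradiction, assume L is regular with pumping length p.
Choose w = 0^p 1^{p+p!+3}. Since p ≠ (p+p!+3)-3 = p+p!, w ∈ L; and |w| ≥ p.
The pumping lemma gives a decomposition w = xyz where |xy| ≤ p and y is nonempty.
Since the first p symbols of w are all 0's and |xy| ≤ p, y lies entirely in the leading 0-block: y = 0^k for some k with 1 ≤ k ≤ p.
Since 1 ≤ k ≤ p, k divides p!; set t = 1 + p!/k. Then xy^t z has p + (p!/k)·k = p + p! copies of 0. Now the 0-count is p+p! and (1-count)-3 = (p+p!+3)-3 = p+p!, so i ≠ j-3 fails. So xy^t z = 0^{p+p!} 1^{p+p!+3} ∉ L.
Contradiction. Therefore L is not regular.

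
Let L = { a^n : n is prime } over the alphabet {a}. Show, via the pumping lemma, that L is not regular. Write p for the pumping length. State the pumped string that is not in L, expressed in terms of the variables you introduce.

a^{q(1+k)}

Toward a contradiction, assume L is regular with pumping length p.
Let q be a prime with q ≥ p+2 (infinitely many primes exist), and take w = a^q ∈ L with |w| = q ≥ p.
The pumping lemma gives a decomposition w = xyz where |xy| ≤ p and y is nonempty.
Then y = a^k for some k with 1 ≤ k ≤ p.
Since 1 ≤ k ≤ p, |xz| = q-k. Pump with i = q+1: |xy^{q+1}z| = (q-k)+(q+1)k = q+qk = q(1+k), which is composite (both factors ≥ 2). So xy^{q+1}z = a^{q(1+k)} ∉ L.
This contradicts the pumping lemma, so L is not regular.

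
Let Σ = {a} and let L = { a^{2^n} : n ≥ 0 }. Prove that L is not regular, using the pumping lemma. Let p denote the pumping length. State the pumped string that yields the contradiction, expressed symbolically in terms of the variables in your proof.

Assume L is regular. Let p be the pumping length given by the pumping lemma.
Take w = a^{2^p} ∈ L with |w| = 2^p ≥ p.
Write w = xyz as guaranteed by the lemma, with |xy| ≤ p and |y| > 0.
Then y = a^k for some k with 1 ≤ k ≤ p.
Pump with i = 2: xy^2z = a^{2^p+k}. Since 1 ≤ k ≤ p < 2^p, we have 2^p < 2^p+k < 2^{p+1}, so 2^p+k is not a power of 2. So xy^2z ∉ L.
This is a contradiction; hence L is not regular.

a^{2^p+k}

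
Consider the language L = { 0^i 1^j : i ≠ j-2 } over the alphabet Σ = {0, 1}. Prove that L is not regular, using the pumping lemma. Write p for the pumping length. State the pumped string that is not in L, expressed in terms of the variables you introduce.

0^{p+p!} 1^{p+p!+2}

Toward a contradiction, assume L is regular with pumping length p.
Choose w = 0^p 1^{p+p!+2}. Since p ≠ (p+p!+2)-2 = p+p!, w ∈ L; and |w| ≥ p.
By the pumping lemma, w = xyz with |xy| ≤ p and |y| ≥ 1.
The first p characters of w are 0's, so xy (and hence y) consists only of 0's. Write y = 0^k, 1 ≤ k ≤ p.
Since 1 ≤ k ≤ p, k divides p!; set t = 1 + p!/k. Then xy^t z has p + (p!/k)·k = p + p! copies of 0. Now the 0-count is p+p! and (1-count)-2 = (p+p!+2)-2 = p+p!, so i ≠ j-2 fails. So xy^t z = 0^{p+p!} 1^{p+p!+2} ∉ L.
This contradicts the pumping lemma, so L is not regular.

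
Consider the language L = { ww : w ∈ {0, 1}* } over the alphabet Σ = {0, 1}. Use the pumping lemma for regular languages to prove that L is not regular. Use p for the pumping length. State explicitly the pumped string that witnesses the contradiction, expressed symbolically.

0^{p+k} 1^p 0^p 1^p

Suppose for contradiction that L is regular, and let p be the pumping length.
Take w = 0^p 1^p 0^p 1^p = uu where u = 0^p1^p; then w ∈ L and |w| = 4p ≥ p.
Write w = xyz as guaranteed by the lemma, with |xy| ≤ p and |y| > 0.
Since the first p symbols of w are all 0's and |xy| ≤ p, y lies entirely in the leading 0-block: y = 0^k for some k with 1 ≤ k ≤ p.
Pump with i = 2: xy^2z = 0^{p+k} 1^p 0^p 1^p, of length 4p+k. Suppose this equals vv. The string starts with 0 and ends with 1, so v does too; thus the boundary between the two copies of v is a 1→0 transition. There is exactly one such transition, at position 2p+k, so |v| = 2p+k and |vv| = 4p+2k ≠ 4p+k since k ≥ 1. So xy^2z ∉ L.
Contradiction. Therefore L is not regular.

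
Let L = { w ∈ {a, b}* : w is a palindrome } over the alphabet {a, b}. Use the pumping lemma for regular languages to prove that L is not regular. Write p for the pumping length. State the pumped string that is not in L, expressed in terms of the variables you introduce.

Suppose for contradiction that L is regular, and let p be the pumping length.
Take w = a^p b a^p, a palindrome of length 2p+1 ≥ p.
By the pumping lemma, w = xyz with |xy| ≤ p and |y| > 0.
Since the first p symbols of w are all a's and |xy| ≤ p, y lies entirely in the leading a-block: y = a^k for some k with 1 ≤ k ≤ p.
Pump with i = 2: xy^2z = a^{p+k} b a^p. Its reverse is a^p b a^{p+k}, which differs from xy^2z since k ≥ 1. So xy^2z is not a palindrome and xy^2z ∉ L.
Contradiction. Therefore L is not regular.

a^{p+k} b a^p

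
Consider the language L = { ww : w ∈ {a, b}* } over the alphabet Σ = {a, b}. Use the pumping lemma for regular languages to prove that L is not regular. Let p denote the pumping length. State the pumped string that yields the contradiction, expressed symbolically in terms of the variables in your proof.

Toward a contradiction, assume L is regular with pumping length p.
Take w = a^p b^p a^p b^p = uu where u = a^pb^p; then w ∈ L and |w| = 4p ≥ p.
Write w = xyz as guaranteed by the lemma, with |xy| ≤ p and |y| > 0.
Because |xy| ≤ p and w begins with p copies of a, we have y = a^k with 1 ≤ k ≤ p.
Pump with i = 2: xy^2z = a^{p+k} b^p a^p b^p, of length 4p+k. Suppose this equals vv. The string starts with a and ends with b, so v does too; thus the boundary between the two copies of v is a b→a transition. There is exactly one such transition, at position 2p+k, so |v| = 2p+k and |vv| = 4p+2k ≠ 4p+k since k ≥ 1. So xy^2z ∉ L.
Contradiction. Therefore L is not regular.

a^{p+k} b^p a^p b^p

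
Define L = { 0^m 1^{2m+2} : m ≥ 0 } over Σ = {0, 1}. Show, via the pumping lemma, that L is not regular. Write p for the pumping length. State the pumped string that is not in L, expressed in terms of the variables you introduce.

Assume L is regular; let p be its pumping constant.
Take w = 0^p 1^{2p+2}. Then w ∈ L and |w| = 3p+2 ≥ p.
The pumping lemma gives a decomposition w = xyz where |xy| ≤ p and |y| ≥ 1.
Since the first p symbols of w are all 0's and |xy| ≤ p, y lies entirely in the leading 0-block: y = 0^k for some k with 1 ≤ k ≤ p.
Pump with i = 2: xy^2z = 0^{p+k} 1^{2p+2}. For this to lie in L we would need 2p+2 = 2(p+k)+2, which forces k = 0. But k ≥ 1, so xy^2z ∉ L.
This is a contradiction; hence L is not regular.

0^{p+k} 1^{2p+2}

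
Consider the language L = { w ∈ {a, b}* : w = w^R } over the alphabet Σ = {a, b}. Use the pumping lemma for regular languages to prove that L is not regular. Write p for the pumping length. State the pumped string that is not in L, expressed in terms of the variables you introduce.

Toward a contradiction, assume L is regular with pumping length p.
Take w = a^p b a^p, a palindrome of length 2p+1 ≥ p.
Write w = xyz as guaranteed by the lemma, with |xy| ≤ p and |y| ≥ 1.
Because |xy| ≤ p and w begins with p copies of a, we have y = a^k with 1 ≤ k ≤ p.
Pump with i = 2: xy^2z = a^{p+k} b a^p. Its reverse is a^p b a^{p+k}, which differs from xy^2z since k ≥ 1. So xy^2z is not a palindrome and xy^2z ∉ L.
This contradicts the pumping lemma, so L is not regular.

a^{p+k} b a^p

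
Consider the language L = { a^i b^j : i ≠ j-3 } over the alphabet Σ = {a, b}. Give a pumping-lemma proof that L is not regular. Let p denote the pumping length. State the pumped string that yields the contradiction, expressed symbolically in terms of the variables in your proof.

Assume L is regular. Let p be the pumping length given by the pumping lemma.
Choose w = a^p b^{p+p!+3}. Since p ≠ (p+p!+3)-3 = p+p!, w ∈ L; and |w| ≥ p.
By the pumping lemma, w = xyz with |xy| ≤ p and y is nonempty.
The first p characters of w are a's, so xy (and hence y) consists only of a's. Write y = a^k, 1 ≤ k ≤ p.
Since 1 ≤ k ≤ p, k divides p!; set t = 1 + p!/k. Then xy^t z has p + (p!/k)·k = p + p! copies of a. Now the a-count is p+p! and (b-count)-3 = (p+p!+3)-3 = p+p!, so i ≠ j-3 fails. So xy^t z = a^{p+p!} b^{p+p!+3} ∉ L.
This contradicts the pumping lemma, so L is not regular.

a^{p+p!} b^{p+p!+3}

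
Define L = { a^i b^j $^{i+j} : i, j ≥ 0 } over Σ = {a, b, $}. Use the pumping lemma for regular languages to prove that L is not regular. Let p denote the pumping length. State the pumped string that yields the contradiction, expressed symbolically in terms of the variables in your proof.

a^{p+k} b^p $^{2p}

Toward a contradiction, assume L is regular with pumping length p.
Take w = a^p b^p $^{2p} ∈ L (with i=j=p, i+j=2p), |w| = 4p ≥ p.
Write w = xyz as guaranteed by the lemma, with |xy| ≤ p and |y| > 0.
The first p characters of w are a's, so xy (and hence y) consists only of a's. Write y = a^k, 1 ≤ k ≤ p.
Consider xy^2z = a^{p+k} b^p $^{2p}. Now the a- and b-counts sum to 2p+k, but the $-count is 2p ≠ 2p+k. So xy^2z ∉ L.
This contradicts the pumping lemma, so L is not regular.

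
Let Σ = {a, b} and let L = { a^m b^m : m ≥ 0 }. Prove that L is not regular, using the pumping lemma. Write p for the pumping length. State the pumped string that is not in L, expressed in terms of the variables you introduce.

a^{p+k} b^p

Suppose for contradiction that L is regular, and let p be the pumping length.
Let w = a^p b^p ∈ L; note |w| = 2p ≥ p.
The pumping lemma gives a decomposition w = xyz where |xy| ≤ p and y is nonempty.
Because |xy| ≤ p and w begins with p copies of a, we have y = a^k with 1 ≤ k ≤ p.
Pump with i = 2: xy^2z = a^{p+k} b^p. For this to lie in L we would need p = p+k, which forces k = 0. But k ≥ 1, so xy^2z ∉ L.
This contradicts the pumping lemma, so L is not regular.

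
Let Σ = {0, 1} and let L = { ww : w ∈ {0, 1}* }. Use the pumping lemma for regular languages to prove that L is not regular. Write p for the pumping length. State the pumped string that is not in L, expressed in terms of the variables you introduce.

Suppose for contradiction that L is regular, and let p be the pumping length.
Take w = 0^p 1^p 0^p 1^p = uu where u = 0^p1^p; then w ∈ L and |w| = 4p ≥ p.
By the pumping lemma, w = xyz with |xy| ≤ p and |y| ≥ 1.
Since the first p symbols of w are all 0's and |xy| ≤ p, y lies entirely in the leading 0-block: y = 0^k for some k with 1 ≤ k ≤ p.
Pump with i = 2: xy^2z = 0^{p+k} 1^p 0^p 1^p, of length 4p+k. Suppose this equals vv. The string starts with 0 and ends with 1, so v does too; thus the boundary between the two copies of v is a 1→0 transition. There is exactly one such transition, at position 2p+k, so |v| = 2p+k and |vv| = 4p+2k ≠ 4p+k since k ≥ 1. So xy^2z ∉ L.
Contradiction. Therefore L is not regular.

0^{p+k} 1^p 0^p 1^p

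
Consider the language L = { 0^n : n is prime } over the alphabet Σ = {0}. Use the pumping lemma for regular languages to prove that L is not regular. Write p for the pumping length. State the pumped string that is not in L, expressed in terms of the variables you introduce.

Assume L is regular. Let p be the pumping length given by the pumping lemma.
Let q be a prime with q ≥ p+2 (infinitely many primes exist), and take w = 0^q ∈ L with |w| = q ≥ p.
By the pumping lemma, w = xyz with |xy| ≤ p and y is nonempty.
Then y = 0^k for some k with 1 ≤ k ≤ p.
Since 1 ≤ k ≤ p, |xz| = q-k. Pump with i = q+1: |xy^{q+1}z| = (q-k)+(q+1)k = q+qk = q(1+k), which is composite (both factors ≥ 2). So xy^{q+1}z = 0^{q(1+k)} ∉ L.
This is a contradiction; hence L is not regular.

0^{q(1+k)}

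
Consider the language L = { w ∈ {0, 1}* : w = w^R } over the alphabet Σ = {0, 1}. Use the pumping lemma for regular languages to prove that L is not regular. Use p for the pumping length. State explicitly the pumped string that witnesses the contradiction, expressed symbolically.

0^{p+k} 1 0^p

Assume L is regular. Let p be the pumping length given by the pumping lemma.
Take w = 0^p 1 0^p, a palindrome of length 2p+1 ≥ p.
Write w = xyz as guaranteed by the lemma, with |xy| ≤ p and |y| ≥ 1.
Because |xy| ≤ p and w begins with p copies of 0, we have y = 0^k with 1 ≤ k ≤ p.
Pump with i = 2: xy^2z = 0^{p+k} 1 0^p. Its reverse is 0^p 1 0^{p+k}, which differs from xy^2z since k ≥ 1. So xy^2z is not a palindrome and xy^2z ∉ L.
Contradiction. Therefore L is not regular.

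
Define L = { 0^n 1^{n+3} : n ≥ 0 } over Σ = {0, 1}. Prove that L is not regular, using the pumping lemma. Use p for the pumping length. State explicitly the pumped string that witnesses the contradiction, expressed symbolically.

0^{p+k} 1^{p+3}

Suppose for contradiction that L is regular, and let p be the pumping length.
Take w = 0^p 1^{p+3}. Then w ∈ L and |w| = 2p+3 ≥ p.
The pumping lemma gives a decomposition w = xyz where |xy| ≤ p and |y| > 0.
The first p characters of w are 0's, so xy (and hence y) consists only of 0's. Write y = 0^k, 1 ≤ k ≤ p.
Pump with i = 2: xy^2z = 0^{p+k} 1^{p+3}. For this to lie in L we would need p+3 = (p+k)+3, which forces k = 0. But k ≥ 1, so xy^2z ∉ L.
This is a contradiction; hence L is not regular.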